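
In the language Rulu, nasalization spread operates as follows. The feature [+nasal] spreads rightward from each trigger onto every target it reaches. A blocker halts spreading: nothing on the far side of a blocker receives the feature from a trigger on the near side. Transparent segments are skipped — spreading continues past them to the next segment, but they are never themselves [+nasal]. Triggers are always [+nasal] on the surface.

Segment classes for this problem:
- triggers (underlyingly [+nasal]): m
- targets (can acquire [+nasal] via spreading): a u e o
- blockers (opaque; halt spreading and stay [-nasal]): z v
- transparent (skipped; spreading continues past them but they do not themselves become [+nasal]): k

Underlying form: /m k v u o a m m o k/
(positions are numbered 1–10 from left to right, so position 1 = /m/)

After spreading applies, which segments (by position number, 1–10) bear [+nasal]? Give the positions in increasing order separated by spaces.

From /m/ at 1 rightward: 2 /k/ transparent; 3 /v/ blocks.
From /m/ at 7 rightward: 8 /m/ is itself a trigger — this domain ends here.
From /m/ at 8 rightward: 9 /o/ → [+nasal]; 10 /k/ transparent; word edge.
Targets with no active source: positions 4 5 6 stay [-nasal].

1 7 8 9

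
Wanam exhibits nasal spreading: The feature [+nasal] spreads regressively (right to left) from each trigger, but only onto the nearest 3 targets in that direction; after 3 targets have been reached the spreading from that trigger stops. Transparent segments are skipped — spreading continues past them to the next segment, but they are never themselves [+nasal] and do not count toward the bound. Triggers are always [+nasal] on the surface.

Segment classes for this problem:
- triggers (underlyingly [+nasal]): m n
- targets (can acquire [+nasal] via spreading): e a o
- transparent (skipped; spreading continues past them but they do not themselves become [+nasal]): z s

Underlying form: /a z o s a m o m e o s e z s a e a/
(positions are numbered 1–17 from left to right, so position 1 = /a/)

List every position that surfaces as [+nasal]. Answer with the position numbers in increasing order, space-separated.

From /m/ at 6 leftward: 5 /a/ → [+nasal]; 4 /s/ transparent; 3 /o/ → [+nasal]; 2 /z/ transparent; 1 /a/ → [+nasal]; bound reached.
From /m/ at 8 leftward: 7 /o/ → [+nasal]; 6 /m/ is itself a trigger — this domain ends here.
Targets with no active source: positions 9 10 12 15 16 17 stay [-nasal].

1 3 5 6 7 8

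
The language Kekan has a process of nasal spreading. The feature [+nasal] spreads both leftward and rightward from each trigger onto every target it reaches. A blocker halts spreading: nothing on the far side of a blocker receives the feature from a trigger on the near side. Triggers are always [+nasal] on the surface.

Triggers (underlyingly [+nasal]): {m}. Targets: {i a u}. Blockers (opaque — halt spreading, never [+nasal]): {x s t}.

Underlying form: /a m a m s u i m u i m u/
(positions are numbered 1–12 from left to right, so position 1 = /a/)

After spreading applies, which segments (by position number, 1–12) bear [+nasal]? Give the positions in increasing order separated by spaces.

1 2 3 4 6 7 8 9 10 11 12

From /m/ at 2 rightward: 3 /a/ → [+nasal]; 4 /m/ is itself a trigger — this domain ends here.
From /m/ at 2 leftward: 1 /a/ → [+nasal]; word edge.
From /m/ at 4 rightward: 5 /s/ blocks.
From /m/ at 4 leftward: 3 /a/ → [+nasal]; 2 /m/ is itself a trigger — this domain ends here.
From /m/ at 8 rightward: 9 /u/ → [+nasal]; 10 /i/ → [+nasal]; 11 /m/ is itself a trigger — this domain ends here.
From /m/ at 8 leftward: 7 /i/ → [+nasal]; 6 /u/ → [+nasal]; 5 /s/ blocks.
From /m/ at 11 rightward: 12 /u/ → [+nasal]; word edge.
From /m/ at 11 leftward: 10 /i/ → [+nasal]; 9 /u/ → [+nasal]; 8 /m/ is itself a trigger — this domain ends here.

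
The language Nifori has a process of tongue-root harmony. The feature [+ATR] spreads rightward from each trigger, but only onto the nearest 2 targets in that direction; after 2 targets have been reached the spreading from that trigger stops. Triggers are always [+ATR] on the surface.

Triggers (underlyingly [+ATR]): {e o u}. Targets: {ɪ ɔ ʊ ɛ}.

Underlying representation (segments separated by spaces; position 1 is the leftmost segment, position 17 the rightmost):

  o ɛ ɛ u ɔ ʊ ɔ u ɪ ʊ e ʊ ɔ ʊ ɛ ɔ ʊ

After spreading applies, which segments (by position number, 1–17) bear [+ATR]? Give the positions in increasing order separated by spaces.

1 2 3 4 5 6 8 9 10 11 12 13

From /o/ at 1 rightward: 2 /ɛ/ → [+ATR]; 3 /ɛ/ → [+ATR]; bound reached.
From /u/ at 4 rightward: 5 /ɔ/ → [+ATR]; 6 /ʊ/ → [+ATR]; bound reached.
From /u/ at 8 rightward: 9 /ɪ/ → [+ATR]; 10 /ʊ/ → [+ATR]; bound reached.
From /e/ at 11 rightward: 12 /ʊ/ → [+ATR]; 13 /ɔ/ → [+ATR]; bound reached.
Targets with no active source: positions 7 14 15 16 17 stay [-ATR].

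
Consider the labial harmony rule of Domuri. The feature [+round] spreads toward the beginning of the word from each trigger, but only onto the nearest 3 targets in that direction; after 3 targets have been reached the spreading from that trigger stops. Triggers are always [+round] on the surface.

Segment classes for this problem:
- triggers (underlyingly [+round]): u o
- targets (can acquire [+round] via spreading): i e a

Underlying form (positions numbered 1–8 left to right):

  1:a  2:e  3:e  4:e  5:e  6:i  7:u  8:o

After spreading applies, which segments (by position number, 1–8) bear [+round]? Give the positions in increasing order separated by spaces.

From /u/ at 7 leftward: 6 /i/ → [+round]; 5 /e/ → [+round]; 4 /e/ → [+round]; bound reached.
From /o/ at 8 leftward: 7 /u/ is itself a trigger — this domain ends here.
Targets with no active source: positions 1 2 3 stay [-round].

4 5 6 7 8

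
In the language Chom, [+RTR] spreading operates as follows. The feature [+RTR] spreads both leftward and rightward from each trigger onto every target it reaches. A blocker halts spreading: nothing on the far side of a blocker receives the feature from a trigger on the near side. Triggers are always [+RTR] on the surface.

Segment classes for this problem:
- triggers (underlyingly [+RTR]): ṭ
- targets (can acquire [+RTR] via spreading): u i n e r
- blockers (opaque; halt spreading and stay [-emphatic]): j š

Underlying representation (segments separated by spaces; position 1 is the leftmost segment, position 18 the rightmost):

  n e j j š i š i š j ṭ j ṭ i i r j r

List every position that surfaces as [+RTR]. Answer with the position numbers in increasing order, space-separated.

From /ṭ/ at 11 rightward: 12 /j/ blocks.
From /ṭ/ at 11 leftward: 10 /j/ blocks.
From /ṭ/ at 13 rightward: 14 /i/ → [+RTR]; 15 /i/ → [+RTR]; 16 /r/ → [+RTR]; 17 /j/ blocks.
From /ṭ/ at 13 leftward: 12 /j/ blocks.
Targets with no active source: positions 1 2 6 8 18 stay [-emphatic].

11 13 14 15 16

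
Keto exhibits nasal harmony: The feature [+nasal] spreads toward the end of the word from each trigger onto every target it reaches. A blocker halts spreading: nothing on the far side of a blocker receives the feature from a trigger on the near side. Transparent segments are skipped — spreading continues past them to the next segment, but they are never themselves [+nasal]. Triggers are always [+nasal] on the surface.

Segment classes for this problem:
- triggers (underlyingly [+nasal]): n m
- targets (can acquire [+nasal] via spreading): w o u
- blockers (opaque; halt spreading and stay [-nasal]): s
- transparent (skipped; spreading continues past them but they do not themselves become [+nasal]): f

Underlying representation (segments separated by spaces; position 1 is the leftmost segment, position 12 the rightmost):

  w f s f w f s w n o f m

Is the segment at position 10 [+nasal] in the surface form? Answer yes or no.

From /n/ at 9 rightward: 10 /o/ → [+nasal]; 11 /f/ transparent; 12 /m/ is itself a trigger — this domain ends here.
From /m/ at 12 rightward: word edge.
Targets with no active source: positions 1 5 8 stay [-nasal].
[+nasal] positions on the surface: 9 10 12.

yes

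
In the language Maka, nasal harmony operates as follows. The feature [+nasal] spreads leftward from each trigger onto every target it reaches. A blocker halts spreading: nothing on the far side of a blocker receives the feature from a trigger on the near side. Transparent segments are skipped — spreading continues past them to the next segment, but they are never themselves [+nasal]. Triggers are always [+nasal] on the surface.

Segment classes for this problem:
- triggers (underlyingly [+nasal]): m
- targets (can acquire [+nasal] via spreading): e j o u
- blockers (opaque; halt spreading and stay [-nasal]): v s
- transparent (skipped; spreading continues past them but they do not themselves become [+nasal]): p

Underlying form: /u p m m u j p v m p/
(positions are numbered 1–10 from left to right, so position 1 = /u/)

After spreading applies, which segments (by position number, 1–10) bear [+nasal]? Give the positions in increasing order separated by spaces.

From /m/ at 3 leftward: 2 /p/ transparent; 1 /u/ → [+nasal]; word edge.
From /m/ at 4 leftward: 3 /m/ is itself a trigger — this domain ends here.
From /m/ at 9 leftward: 8 /v/ blocks.
Targets with no active source: positions 5 6 stay [-nasal].

1 3 4 9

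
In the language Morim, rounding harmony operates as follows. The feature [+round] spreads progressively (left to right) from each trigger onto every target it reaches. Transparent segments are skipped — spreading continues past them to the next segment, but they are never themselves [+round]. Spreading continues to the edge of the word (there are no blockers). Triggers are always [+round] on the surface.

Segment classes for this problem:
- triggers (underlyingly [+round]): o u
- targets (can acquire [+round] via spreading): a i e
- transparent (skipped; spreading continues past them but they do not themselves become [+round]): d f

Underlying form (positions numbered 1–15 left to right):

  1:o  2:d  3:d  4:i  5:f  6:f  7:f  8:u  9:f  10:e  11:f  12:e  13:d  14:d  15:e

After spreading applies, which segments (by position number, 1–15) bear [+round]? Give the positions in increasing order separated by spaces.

1 4 8 10 12 15

From /o/ at 1 rightward: 2 /d/ transparent; 3 /d/ transparent; 4 /i/ → [+round]; 5 /f/ transparent; 6 /f/ transparent; 7 /f/ transparent; 8 /u/ is itself a trigger — this domain ends here.
From /u/ at 8 rightward: 9 /f/ transparent; 10 /e/ → [+round]; 11 /f/ transparent; 12 /e/ → [+round]; 13 /d/ transparent; 14 /d/ transparent; 15 /e/ → [+round]; word edge.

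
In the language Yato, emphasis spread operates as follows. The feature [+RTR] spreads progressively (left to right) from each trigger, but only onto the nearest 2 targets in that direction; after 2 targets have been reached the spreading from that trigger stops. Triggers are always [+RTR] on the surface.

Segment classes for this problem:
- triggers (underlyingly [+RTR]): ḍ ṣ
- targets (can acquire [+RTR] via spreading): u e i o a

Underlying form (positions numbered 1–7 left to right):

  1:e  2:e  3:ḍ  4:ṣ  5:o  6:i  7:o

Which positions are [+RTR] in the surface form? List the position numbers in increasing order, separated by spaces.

3 4 5 6

From /ḍ/ at 3 rightward: 4 /ṣ/ is itself a trigger — this domain ends here.
From /ṣ/ at 4 rightward: 5 /o/ → [+RTR]; 6 /i/ → [+RTR]; bound reached.
Targets with no active source: positions 1 2 7 stay [-emphatic].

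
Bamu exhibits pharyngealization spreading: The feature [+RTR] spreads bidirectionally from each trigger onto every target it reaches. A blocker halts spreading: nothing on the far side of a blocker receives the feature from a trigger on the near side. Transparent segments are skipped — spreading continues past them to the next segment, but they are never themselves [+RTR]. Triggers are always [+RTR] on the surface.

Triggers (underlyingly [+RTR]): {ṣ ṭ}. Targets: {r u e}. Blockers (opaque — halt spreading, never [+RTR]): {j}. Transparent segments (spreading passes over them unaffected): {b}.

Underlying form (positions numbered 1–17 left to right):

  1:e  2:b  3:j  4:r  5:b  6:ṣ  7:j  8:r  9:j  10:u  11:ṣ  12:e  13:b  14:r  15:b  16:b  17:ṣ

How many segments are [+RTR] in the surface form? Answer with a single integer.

7

From /ṣ/ at 6 rightward: 7 /j/ blocks.
From /ṣ/ at 6 leftward: 5 /b/ transparent; 4 /r/ → [+RTR]; 3 /j/ blocks.
From /ṣ/ at 11 rightward: 12 /e/ → [+RTR]; 13 /b/ transparent; 14 /r/ → [+RTR]; 15 /b/ transparent; 16 /b/ transparent; 17 /ṣ/ is itself a trigger — this domain ends here.
From /ṣ/ at 11 leftward: 10 /u/ → [+RTR]; 9 /j/ blocks.
From /ṣ/ at 17 rightward: word edge.
From /ṣ/ at 17 leftward: 16 /b/ transparent; 15 /b/ transparent; 14 /r/ → [+RTR]; 13 /b/ transparent; 12 /e/ → [+RTR]; 11 /ṣ/ is itself a trigger — this domain ends here.
Targets with no active source: positions 1 8 stay [-emphatic].
[+RTR] positions on the surface: 4 6 10 11 12 14 17.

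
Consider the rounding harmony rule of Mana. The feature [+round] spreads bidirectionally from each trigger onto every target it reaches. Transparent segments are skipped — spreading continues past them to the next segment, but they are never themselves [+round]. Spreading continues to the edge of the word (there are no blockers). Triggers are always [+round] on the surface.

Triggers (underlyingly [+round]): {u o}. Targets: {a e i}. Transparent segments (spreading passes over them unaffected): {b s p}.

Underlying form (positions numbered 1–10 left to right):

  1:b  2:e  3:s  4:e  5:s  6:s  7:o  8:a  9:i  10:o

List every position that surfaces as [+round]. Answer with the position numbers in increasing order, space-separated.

2 4 7 8 9 10

From /o/ at 7 rightward: 8 /a/ → [+round]; 9 /i/ → [+round]; 10 /o/ is itself a trigger — this domain ends here.
From /o/ at 7 leftward: 6 /s/ transparent; 5 /s/ transparent; 4 /e/ → [+round]; 3 /s/ transparent; 2 /e/ → [+round]; 1 /b/ transparent; word edge.
From /o/ at 10 rightward: word edge.
From /o/ at 10 leftward: 9 /i/ → [+round]; 8 /a/ → [+round]; 7 /o/ is itself a trigger — this domain ends here.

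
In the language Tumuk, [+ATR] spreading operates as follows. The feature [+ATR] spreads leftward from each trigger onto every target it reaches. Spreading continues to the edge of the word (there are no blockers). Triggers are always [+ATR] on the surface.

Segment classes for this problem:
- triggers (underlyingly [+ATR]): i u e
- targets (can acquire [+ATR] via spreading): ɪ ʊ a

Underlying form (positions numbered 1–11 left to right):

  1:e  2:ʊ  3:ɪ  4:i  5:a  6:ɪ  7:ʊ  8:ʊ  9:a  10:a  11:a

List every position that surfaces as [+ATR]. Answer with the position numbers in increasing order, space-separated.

1 2 3 4

From /e/ at 1 leftward: word edge.
From /i/ at 4 leftward: 3 /ɪ/ → [+ATR]; 2 /ʊ/ → [+ATR]; 1 /e/ is itself a trigger — this domain ends here.
Targets with no active source: positions 5 6 7 8 9 10 11 stay [-ATR].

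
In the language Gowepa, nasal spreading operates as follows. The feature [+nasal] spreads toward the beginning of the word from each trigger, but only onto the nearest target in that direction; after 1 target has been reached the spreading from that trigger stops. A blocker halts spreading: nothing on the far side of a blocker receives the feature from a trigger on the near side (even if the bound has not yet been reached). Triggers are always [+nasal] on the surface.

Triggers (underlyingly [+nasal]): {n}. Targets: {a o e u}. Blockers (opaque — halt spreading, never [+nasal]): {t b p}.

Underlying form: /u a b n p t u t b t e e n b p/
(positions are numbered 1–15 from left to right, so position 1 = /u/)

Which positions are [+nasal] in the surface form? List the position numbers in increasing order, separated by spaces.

From /n/ at 4 leftward: 3 /b/ blocks.
From /n/ at 13 leftward: 12 /e/ → [+nasal]; bound reached.
Targets with no active source: positions 1 2 7 11 stay [-nasal].

4 12 13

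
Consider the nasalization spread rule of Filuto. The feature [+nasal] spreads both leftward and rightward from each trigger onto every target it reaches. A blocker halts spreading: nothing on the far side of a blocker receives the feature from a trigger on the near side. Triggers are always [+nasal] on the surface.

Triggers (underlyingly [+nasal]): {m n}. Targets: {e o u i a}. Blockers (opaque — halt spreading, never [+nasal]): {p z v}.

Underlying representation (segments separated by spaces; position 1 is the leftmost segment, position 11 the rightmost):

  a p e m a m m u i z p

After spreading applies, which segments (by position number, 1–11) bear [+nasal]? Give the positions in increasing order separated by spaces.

From /m/ at 4 rightward: 5 /a/ → [+nasal]; 6 /m/ is itself a trigger — this domain ends here.
From /m/ at 4 leftward: 3 /e/ → [+nasal]; 2 /p/ blocks.
From /m/ at 6 rightward: 7 /m/ is itself a trigger — this domain ends here.
From /m/ at 6 leftward: 5 /a/ → [+nasal]; 4 /m/ is itself a trigger — this domain ends here.
From /m/ at 7 rightward: 8 /u/ → [+nasal]; 9 /i/ → [+nasal]; 10 /z/ blocks.
From /m/ at 7 leftward: 6 /m/ is itself a trigger — this domain ends here.
Target with no active source: position 1 stays [-nasal].

3 4 5 6 7 8 9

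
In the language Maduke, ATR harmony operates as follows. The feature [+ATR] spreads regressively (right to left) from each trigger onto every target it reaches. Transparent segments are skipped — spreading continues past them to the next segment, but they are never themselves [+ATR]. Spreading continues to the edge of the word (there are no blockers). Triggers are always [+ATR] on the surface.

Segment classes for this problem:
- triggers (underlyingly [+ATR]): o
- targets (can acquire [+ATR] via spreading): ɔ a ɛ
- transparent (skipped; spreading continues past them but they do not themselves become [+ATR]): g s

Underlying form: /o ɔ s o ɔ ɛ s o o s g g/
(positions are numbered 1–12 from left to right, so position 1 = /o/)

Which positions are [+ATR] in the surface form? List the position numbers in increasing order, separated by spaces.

From /o/ at 1 leftward: word edge.
From /o/ at 4 leftward: 3 /s/ transparent; 2 /ɔ/ → [+ATR]; 1 /o/ is itself a trigger — this domain ends here.
From /o/ at 8 leftward: 7 /s/ transparent; 6 /ɛ/ → [+ATR]; 5 /ɔ/ → [+ATR]; 4 /o/ is itself a trigger — this domain ends here.
From /o/ at 9 leftward: 8 /o/ is itself a trigger — this domain ends here.

1 2 4 5 6 8 9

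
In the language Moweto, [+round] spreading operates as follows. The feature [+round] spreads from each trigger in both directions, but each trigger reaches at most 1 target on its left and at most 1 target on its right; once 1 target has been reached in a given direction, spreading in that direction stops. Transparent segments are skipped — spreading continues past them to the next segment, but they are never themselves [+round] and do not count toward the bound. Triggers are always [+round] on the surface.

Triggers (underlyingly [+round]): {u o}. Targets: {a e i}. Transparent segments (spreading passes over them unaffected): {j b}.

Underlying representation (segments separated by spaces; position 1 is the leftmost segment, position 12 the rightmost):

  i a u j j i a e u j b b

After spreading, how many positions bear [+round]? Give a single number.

5

From /u/ at 3 rightward: 4 /j/ transparent; 5 /j/ transparent; 6 /i/ → [+round]; bound reached.
From /u/ at 3 leftward: 2 /a/ → [+round]; bound reached.
From /u/ at 9 rightward: 10 /j/ transparent; 11 /b/ transparent; 12 /b/ transparent; word edge.
From /u/ at 9 leftward: 8 /e/ → [+round]; bound reached.
Targets with no active source: positions 1 7 stay [-round].
[+round] positions on the surface: 2 3 6 8 9.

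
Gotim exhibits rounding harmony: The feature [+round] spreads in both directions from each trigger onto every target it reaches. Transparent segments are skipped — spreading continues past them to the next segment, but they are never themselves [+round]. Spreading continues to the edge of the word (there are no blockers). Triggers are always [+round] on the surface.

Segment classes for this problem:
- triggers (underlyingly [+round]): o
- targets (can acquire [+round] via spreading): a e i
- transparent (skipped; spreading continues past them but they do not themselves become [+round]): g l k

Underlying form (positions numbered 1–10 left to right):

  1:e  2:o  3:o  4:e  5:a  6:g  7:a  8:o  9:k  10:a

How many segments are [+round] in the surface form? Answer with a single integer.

8

From /o/ at 2 rightward: 3 /o/ is itself a trigger — this domain ends here.
From /o/ at 2 leftward: 1 /e/ → [+round]; word edge.
From /o/ at 3 rightward: 4 /e/ → [+round]; 5 /a/ → [+round]; 6 /g/ transparent; 7 /a/ → [+round]; 8 /o/ is itself a trigger — this domain ends here.
From /o/ at 3 leftward: 2 /o/ is itself a trigger — this domain ends here.
From /o/ at 8 rightward: 9 /k/ transparent; 10 /a/ → [+round]; word edge.
From /o/ at 8 leftward: 7 /a/ → [+round]; 6 /g/ transparent; 5 /a/ → [+round]; 4 /e/ → [+round]; 3 /o/ is itself a trigger — this domain ends here.
[+round] positions on the surface: 1 2 3 4 5 7 8 10.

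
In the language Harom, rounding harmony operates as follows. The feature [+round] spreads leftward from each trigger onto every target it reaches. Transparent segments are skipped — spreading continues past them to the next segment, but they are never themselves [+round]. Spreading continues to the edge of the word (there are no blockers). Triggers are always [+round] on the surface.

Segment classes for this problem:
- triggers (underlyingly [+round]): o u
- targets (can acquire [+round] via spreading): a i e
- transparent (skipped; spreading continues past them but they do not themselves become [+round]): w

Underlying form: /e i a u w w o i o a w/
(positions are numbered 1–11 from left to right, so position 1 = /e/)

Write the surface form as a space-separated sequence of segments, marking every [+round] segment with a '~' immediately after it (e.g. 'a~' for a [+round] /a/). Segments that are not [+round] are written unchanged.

e~ i~ a~ u~ w w o~ i~ o~ a w

From /u/ at 4 leftward: 3 /a/ → [+round]; 2 /i/ → [+round]; 1 /e/ → [+round]; word edge.
From /o/ at 7 leftward: 6 /w/ transparent; 5 /w/ transparent; 4 /u/ is itself a trigger — this domain ends here.
From /o/ at 9 leftward: 8 /i/ → [+round]; 7 /o/ is itself a trigger — this domain ends here.
Target with no active source: position 10 stays [-round].
[+round] positions on the surface: 1 2 3 4 7 8 9.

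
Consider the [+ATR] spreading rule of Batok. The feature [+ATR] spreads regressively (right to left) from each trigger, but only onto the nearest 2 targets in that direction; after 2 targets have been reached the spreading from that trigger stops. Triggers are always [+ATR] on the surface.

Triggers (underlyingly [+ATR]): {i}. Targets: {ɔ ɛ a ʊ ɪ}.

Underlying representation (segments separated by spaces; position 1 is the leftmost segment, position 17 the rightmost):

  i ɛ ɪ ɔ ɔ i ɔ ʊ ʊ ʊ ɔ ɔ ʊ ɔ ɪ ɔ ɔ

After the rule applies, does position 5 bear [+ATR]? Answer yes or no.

From /i/ at 1 leftward: word edge.
From /i/ at 6 leftward: 5 /ɔ/ → [+ATR]; 4 /ɔ/ → [+ATR]; bound reached.
Targets with no active source: positions 2 3 7 8 9 10 11 12 13 14 15 16 17 stay [-ATR].
[+ATR] positions on the surface: 1 4 5 6.

yes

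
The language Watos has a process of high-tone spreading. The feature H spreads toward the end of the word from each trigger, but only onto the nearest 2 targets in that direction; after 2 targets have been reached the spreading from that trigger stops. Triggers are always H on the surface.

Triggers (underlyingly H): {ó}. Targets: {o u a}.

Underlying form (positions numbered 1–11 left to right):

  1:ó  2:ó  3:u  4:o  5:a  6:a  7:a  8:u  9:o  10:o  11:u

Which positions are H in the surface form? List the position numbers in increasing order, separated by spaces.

From /ó/ at 1 rightward: 2 /ó/ is itself a trigger — this domain ends here.
From /ó/ at 2 rightward: 3 /u/ → H; 4 /o/ → H; bound reached.
Targets with no active source: positions 5 6 7 8 9 10 11 stay [-high tone].

1 2 3 4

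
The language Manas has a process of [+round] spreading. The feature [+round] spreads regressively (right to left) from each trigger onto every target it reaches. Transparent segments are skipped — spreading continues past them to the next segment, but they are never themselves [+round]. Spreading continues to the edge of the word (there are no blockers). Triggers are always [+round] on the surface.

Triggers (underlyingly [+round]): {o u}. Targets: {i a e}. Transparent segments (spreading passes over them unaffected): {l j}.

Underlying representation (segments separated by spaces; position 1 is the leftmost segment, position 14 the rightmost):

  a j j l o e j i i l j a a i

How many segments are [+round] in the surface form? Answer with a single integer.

2

From /o/ at 5 leftward: 4 /l/ transparent; 3 /j/ transparent; 2 /j/ transparent; 1 /a/ → [+round]; word edge.
Targets with no active source: positions 6 8 9 12 13 14 stay [-round].
[+round] positions on the surface: 1 5.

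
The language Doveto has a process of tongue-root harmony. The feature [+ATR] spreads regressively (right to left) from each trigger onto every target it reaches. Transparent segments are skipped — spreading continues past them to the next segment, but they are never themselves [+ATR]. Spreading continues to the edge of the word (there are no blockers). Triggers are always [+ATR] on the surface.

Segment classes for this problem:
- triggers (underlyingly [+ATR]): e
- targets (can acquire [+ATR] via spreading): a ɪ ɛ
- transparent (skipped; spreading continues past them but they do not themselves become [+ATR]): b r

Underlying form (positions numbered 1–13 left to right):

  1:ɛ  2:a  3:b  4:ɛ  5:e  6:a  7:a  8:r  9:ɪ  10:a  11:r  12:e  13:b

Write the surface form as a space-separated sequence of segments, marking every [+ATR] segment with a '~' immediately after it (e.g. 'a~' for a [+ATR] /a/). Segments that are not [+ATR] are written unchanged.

From /e/ at 5 leftward: 4 /ɛ/ → [+ATR]; 3 /b/ transparent; 2 /a/ → [+ATR]; 1 /ɛ/ → [+ATR]; word edge.
From /e/ at 12 leftward: 11 /r/ transparent; 10 /a/ → [+ATR]; 9 /ɪ/ → [+ATR]; 8 /r/ transparent; 7 /a/ → [+ATR]; 6 /a/ → [+ATR]; 5 /e/ is itself a trigger — this domain ends here.
[+ATR] positions on the surface: 1 2 4 5 6 7 9 10 12.

ɛ~ a~ b ɛ~ e~ a~ a~ r ɪ~ a~ r e~ b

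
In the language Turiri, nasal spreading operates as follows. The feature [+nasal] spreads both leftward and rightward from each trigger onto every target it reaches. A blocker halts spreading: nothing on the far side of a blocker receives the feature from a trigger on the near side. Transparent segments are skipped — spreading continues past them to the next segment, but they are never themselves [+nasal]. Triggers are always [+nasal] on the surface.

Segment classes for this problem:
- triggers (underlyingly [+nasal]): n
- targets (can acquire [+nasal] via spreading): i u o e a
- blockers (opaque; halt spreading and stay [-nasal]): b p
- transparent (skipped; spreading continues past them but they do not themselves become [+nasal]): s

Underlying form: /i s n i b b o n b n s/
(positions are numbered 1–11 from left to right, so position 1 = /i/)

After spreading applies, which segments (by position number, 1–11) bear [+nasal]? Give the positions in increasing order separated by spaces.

From /n/ at 3 rightward: 4 /i/ → [+nasal]; 5 /b/ blocks.
From /n/ at 3 leftward: 2 /s/ transparent; 1 /i/ → [+nasal]; word edge.
From /n/ at 8 rightward: 9 /b/ blocks.
From /n/ at 8 leftward: 7 /o/ → [+nasal]; 6 /b/ blocks.
From /n/ at 10 rightward: 11 /s/ transparent; word edge.
From /n/ at 10 leftward: 9 /b/ blocks.

1 3 4 7 8 10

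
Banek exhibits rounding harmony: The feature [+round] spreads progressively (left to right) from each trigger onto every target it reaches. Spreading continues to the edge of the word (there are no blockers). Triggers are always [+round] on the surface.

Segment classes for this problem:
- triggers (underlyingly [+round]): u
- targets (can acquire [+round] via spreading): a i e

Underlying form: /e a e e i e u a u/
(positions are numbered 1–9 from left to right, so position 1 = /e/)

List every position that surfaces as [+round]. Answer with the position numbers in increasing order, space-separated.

7 8 9

From /u/ at 7 rightward: 8 /a/ → [+round]; 9 /u/ is itself a trigger — this domain ends here.
From /u/ at 9 rightward: word edge.
Targets with no active source: positions 1 2 3 4 5 6 stay [-round].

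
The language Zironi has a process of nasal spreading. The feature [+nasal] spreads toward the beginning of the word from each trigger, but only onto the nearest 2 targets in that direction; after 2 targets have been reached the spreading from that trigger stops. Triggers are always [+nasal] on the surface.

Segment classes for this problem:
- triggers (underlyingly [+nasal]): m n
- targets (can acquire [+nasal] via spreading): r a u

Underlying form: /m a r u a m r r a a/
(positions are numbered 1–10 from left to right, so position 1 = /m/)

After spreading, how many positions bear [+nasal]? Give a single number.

4

From /m/ at 1 leftward: word edge.
From /m/ at 6 leftward: 5 /a/ → [+nasal]; 4 /u/ → [+nasal]; bound reached.
Targets with no active source: positions 2 3 7 8 9 10 stay [-nasal].
[+nasal] positions on the surface: 1 4 5 6.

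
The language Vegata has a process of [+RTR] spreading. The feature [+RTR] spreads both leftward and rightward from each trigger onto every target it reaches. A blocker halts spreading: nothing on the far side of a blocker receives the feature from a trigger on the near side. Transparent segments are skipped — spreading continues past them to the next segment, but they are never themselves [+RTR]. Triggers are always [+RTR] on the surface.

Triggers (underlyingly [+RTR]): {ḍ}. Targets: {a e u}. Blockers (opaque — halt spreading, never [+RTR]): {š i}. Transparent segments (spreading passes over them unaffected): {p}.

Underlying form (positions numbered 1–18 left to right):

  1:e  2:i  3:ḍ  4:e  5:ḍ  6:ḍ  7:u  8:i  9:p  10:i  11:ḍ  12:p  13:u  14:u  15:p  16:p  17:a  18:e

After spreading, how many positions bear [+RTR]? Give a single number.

10

From /ḍ/ at 3 rightward: 4 /e/ → [+RTR]; 5 /ḍ/ is itself a trigger — this domain ends here.
From /ḍ/ at 3 leftward: 2 /i/ blocks.
From /ḍ/ at 5 rightward: 6 /ḍ/ is itself a trigger — this domain ends here.
From /ḍ/ at 5 leftward: 4 /e/ → [+RTR]; 3 /ḍ/ is itself a trigger — this domain ends here.
From /ḍ/ at 6 rightward: 7 /u/ → [+RTR]; 8 /i/ blocks.
From /ḍ/ at 6 leftward: 5 /ḍ/ is itself a trigger — this domain ends here.
From /ḍ/ at 11 rightward: 12 /p/ transparent; 13 /u/ → [+RTR]; 14 /u/ → [+RTR]; 15 /p/ transparent; 16 /p/ transparent; 17 /a/ → [+RTR]; 18 /e/ → [+RTR]; word edge.
From /ḍ/ at 11 leftward: 10 /i/ blocks.
Target with no active source: position 1 stays [-emphatic].
[+RTR] positions on the surface: 3 4 5 6 7 11 13 14 17 18.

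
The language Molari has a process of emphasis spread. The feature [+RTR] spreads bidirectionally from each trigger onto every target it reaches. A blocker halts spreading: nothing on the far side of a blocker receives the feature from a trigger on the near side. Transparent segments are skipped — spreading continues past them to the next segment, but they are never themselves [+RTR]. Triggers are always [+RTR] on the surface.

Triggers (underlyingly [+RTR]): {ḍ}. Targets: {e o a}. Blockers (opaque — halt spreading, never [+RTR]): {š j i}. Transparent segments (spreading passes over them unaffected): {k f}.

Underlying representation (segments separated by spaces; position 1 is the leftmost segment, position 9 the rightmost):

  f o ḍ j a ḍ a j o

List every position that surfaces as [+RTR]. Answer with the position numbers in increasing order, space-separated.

From /ḍ/ at 3 rightward: 4 /j/ blocks.
From /ḍ/ at 3 leftward: 2 /o/ → [+RTR]; 1 /f/ transparent; word edge.
From /ḍ/ at 6 rightward: 7 /a/ → [+RTR]; 8 /j/ blocks.
From /ḍ/ at 6 leftward: 5 /a/ → [+RTR]; 4 /j/ blocks.
Target with no active source: position 9 stays [-emphatic].

2 3 5 6 7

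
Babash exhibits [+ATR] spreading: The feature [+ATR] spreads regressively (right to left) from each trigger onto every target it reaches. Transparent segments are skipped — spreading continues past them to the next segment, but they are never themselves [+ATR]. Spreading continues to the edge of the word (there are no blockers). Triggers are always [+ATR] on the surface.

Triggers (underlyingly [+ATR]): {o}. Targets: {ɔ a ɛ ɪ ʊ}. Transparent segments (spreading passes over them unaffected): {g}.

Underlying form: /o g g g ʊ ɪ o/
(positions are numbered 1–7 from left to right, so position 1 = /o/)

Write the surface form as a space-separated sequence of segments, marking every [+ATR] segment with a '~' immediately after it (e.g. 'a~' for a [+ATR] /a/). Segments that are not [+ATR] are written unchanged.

From /o/ at 1 leftward: word edge.
From /o/ at 7 leftward: 6 /ɪ/ → [+ATR]; 5 /ʊ/ → [+ATR]; 4 /g/ transparent; 3 /g/ transparent; 2 /g/ transparent; 1 /o/ is itself a trigger — this domain ends here.
[+ATR] positions on the surface: 1 5 6 7.

o~ g g g ʊ~ ɪ~ o~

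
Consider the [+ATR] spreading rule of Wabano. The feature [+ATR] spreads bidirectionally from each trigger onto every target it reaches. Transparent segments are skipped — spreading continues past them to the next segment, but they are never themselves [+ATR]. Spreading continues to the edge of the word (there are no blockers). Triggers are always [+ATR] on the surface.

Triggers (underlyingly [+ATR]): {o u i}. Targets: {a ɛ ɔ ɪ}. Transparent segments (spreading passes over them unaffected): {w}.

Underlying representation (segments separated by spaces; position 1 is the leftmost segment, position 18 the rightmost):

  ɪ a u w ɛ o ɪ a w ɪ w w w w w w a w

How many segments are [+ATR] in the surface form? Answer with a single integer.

9

From /u/ at 3 rightward: 4 /w/ transparent; 5 /ɛ/ → [+ATR]; 6 /o/ is itself a trigger — this domain ends here.
From /u/ at 3 leftward: 2 /a/ → [+ATR]; 1 /ɪ/ → [+ATR]; word edge.
From /o/ at 6 rightward: 7 /ɪ/ → [+ATR]; 8 /a/ → [+ATR]; 9 /w/ transparent; 10 /ɪ/ → [+ATR]; 11 /w/ transparent; 12 /w/ transparent; 13 /w/ transparent; 14 /w/ transparent; 15 /w/ transparent; 16 /w/ transparent; 17 /a/ → [+ATR]; 18 /w/ transparent; word edge.
From /o/ at 6 leftward: 5 /ɛ/ → [+ATR]; 4 /w/ transparent; 3 /u/ is itself a trigger — this domain ends here.
[+ATR] positions on the surface: 1 2 3 5 6 7 8 10 17.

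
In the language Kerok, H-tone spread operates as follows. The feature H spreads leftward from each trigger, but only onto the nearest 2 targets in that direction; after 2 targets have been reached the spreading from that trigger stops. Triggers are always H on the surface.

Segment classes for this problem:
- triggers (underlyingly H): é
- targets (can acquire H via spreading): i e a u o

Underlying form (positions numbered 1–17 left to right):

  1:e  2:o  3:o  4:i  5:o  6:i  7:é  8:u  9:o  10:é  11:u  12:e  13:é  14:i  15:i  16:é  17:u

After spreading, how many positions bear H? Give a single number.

12

From /é/ at 7 leftward: 6 /i/ → H; 5 /o/ → H; bound reached.
From /é/ at 10 leftward: 9 /o/ → H; 8 /u/ → H; bound reached.
From /é/ at 13 leftward: 12 /e/ → H; 11 /u/ → H; bound reached.
From /é/ at 16 leftward: 15 /i/ → H; 14 /i/ → H; bound reached.
Targets with no active source: positions 1 2 3 4 17 stay [-high tone].
H positions on the surface: 5 6 7 8 9 10 11 12 13 14 15 16.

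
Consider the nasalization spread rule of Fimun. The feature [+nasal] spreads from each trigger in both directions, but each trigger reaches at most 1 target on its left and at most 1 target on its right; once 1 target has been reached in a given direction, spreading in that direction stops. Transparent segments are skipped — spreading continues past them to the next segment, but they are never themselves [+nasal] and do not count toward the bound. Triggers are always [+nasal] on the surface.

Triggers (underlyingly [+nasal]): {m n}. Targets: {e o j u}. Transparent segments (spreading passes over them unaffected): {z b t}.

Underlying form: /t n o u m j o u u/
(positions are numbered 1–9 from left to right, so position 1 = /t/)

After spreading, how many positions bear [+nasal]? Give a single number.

5

From /n/ at 2 rightward: 3 /o/ → [+nasal]; bound reached.
From /n/ at 2 leftward: 1 /t/ transparent; word edge.
From /m/ at 5 rightward: 6 /j/ → [+nasal]; bound reached.
From /m/ at 5 leftward: 4 /u/ → [+nasal]; bound reached.
Targets with no active source: positions 7 8 9 stay [-nasal].
[+nasal] positions on the surface: 2 3 4 5 6.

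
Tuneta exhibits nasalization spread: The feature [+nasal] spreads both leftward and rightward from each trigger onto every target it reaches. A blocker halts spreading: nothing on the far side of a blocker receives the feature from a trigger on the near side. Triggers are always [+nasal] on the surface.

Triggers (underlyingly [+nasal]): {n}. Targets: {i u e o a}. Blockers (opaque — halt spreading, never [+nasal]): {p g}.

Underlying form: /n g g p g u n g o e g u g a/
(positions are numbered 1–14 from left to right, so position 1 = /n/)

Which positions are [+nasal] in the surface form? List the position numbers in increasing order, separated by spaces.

1 6 7

From /n/ at 1 rightward: 2 /g/ blocks.
From /n/ at 1 leftward: word edge.
From /n/ at 7 rightward: 8 /g/ blocks.
From /n/ at 7 leftward: 6 /u/ → [+nasal]; 5 /g/ blocks.
Targets with no active source: positions 9 10 12 14 stay [-nasal].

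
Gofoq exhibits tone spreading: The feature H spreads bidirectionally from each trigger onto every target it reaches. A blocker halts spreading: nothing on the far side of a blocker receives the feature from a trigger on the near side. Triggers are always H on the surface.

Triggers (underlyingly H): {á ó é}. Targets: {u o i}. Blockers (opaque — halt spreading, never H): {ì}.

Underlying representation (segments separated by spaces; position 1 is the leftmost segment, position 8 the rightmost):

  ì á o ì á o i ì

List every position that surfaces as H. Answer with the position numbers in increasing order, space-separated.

2 3 5 6 7

From /á/ at 2 rightward: 3 /o/ → H; 4 /ì/ blocks.
From /á/ at 2 leftward: 1 /ì/ blocks.
From /á/ at 5 rightward: 6 /o/ → H; 7 /i/ → H; 8 /ì/ blocks.
From /á/ at 5 leftward: 4 /ì/ blocks.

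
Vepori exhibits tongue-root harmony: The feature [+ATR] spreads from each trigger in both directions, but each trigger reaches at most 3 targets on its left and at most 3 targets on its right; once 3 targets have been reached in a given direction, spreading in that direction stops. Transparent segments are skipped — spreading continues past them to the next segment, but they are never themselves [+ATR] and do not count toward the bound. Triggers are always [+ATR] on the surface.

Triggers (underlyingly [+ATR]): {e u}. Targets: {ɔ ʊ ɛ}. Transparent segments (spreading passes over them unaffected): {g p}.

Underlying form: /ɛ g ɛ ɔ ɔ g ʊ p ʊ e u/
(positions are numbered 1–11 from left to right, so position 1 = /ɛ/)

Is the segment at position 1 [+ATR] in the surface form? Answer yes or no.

no

From /e/ at 10 rightward: 11 /u/ is itself a trigger — this domain ends here.
From /e/ at 10 leftward: 9 /ʊ/ → [+ATR]; 8 /p/ transparent; 7 /ʊ/ → [+ATR]; 6 /g/ transparent; 5 /ɔ/ → [+ATR]; bound reached.
From /u/ at 11 rightward: word edge.
From /u/ at 11 leftward: 10 /e/ is itself a trigger — this domain ends here.
Targets with no active source: positions 1 3 4 stay [-ATR].
[+ATR] positions on the surface: 5 7 9 10 11.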